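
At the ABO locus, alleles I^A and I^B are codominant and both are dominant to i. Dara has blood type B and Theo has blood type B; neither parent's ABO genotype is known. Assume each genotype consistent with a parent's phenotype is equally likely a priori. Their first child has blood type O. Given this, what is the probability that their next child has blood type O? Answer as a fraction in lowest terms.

1/4

Possible genotypes: Dara ∈ {I^B I^B, I^B i}; Theo ∈ {I^B I^B, I^B i}.
Weight each parental genotype pair by prior × P(type-O child):
  I^B i × I^B i: posterior weight 1; P(next child type O) = 1/4.
Weighted sum = 1/4.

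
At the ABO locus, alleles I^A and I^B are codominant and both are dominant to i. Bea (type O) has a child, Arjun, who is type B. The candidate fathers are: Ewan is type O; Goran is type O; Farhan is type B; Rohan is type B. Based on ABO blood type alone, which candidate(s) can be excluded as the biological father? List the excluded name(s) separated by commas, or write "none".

Ewan, Goran

A candidate is excluded only if no genotype consistent with his phenotype could produce a type B child with a type O mother.
Ewan (type O): no genotype consistent with that phenotype can produce a type-B child with a type-O mother.
Goran (type O): no genotype consistent with that phenotype can produce a type-B child with a type-O mother.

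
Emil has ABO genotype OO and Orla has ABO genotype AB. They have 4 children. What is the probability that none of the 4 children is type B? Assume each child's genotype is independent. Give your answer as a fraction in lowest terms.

1/16

ABO cross OO × AB → 1/2 A, 1/2 B.
So P(type B) = 1/2 per child.
P(not type B) = 1/2 for one child; (1/2)^4 = 1/16.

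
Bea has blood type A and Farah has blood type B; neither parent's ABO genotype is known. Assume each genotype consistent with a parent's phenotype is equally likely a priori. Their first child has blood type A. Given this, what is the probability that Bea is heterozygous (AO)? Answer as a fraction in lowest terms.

1/3

Possible genotypes: Bea ∈ {AA, AO}; Farah ∈ {BB, BO}.
Weight each parental genotype pair by prior × P(type-A child):
  AA × BO: posterior weight 2/3.
  AO × BO: posterior weight 1/3.
Sum the posterior weight over pairs where Bea is AO: 1/3.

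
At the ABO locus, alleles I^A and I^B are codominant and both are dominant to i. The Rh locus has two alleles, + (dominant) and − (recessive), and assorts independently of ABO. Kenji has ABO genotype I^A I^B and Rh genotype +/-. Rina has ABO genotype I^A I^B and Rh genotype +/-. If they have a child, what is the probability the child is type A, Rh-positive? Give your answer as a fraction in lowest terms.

ABO cross I^A I^B × I^A I^B → offspring phenotypes: 1/4 A, 1/4 B, 1/2 AB.
Rh cross +/- × +/- → 3/4 Rh+, 1/4 Rh-.
Independent loci: P(type A, Rh-positive) = 1/4 × 3/4 = 3/16.

3/16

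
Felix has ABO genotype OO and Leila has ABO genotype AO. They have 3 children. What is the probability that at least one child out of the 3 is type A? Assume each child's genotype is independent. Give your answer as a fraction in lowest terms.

7/8

ABO cross OO × AO → 1/2 O, 1/2 A.
So P(type A) = 1/2 per child.
P(none) = (1/2)^3 = 1/8; P(at least one) = 1 − 1/8 = 7/8.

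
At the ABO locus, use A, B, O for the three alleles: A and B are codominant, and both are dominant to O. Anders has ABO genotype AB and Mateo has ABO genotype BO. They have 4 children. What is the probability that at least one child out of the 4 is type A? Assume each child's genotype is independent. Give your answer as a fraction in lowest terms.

175/256

ABO cross AB × BO → 1/4 A, 1/2 B, 1/4 AB.
So P(type A) = 1/4 per child.
P(none) = (3/4)^4 = 81/256; P(at least one) = 1 − 81/256 = 175/256.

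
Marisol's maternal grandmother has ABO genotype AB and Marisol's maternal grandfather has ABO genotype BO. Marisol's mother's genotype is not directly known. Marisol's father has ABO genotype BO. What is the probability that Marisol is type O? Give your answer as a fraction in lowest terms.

1/8

Marisol's mother's ABO genotype from AB × BO: 1/4 AB, 1/4 AO, 1/4 BB, 1/4 BO.
Crossing each possibility with the father BO and summing P(type O): 1/4·0 + 1/4·1/4 + 1/4·0 + 1/4·1/4 = 1/8.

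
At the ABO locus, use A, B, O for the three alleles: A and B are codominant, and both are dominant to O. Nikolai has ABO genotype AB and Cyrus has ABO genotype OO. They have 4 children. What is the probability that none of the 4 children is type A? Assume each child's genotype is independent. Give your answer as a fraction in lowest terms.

ABO cross AB × OO → 1/2 A, 1/2 B.
So P(type A) = 1/2 per child.
P(not type A) = 1/2 for one child; (1/2)^4 = 1/16.

1/16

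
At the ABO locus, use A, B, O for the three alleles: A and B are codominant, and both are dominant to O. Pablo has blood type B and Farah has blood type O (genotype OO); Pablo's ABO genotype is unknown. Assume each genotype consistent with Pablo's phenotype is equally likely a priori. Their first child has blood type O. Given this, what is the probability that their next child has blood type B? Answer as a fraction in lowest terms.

1/2

Possible genotypes: Pablo ∈ {BB, BO}; Farah ∈ {OO}.
Weight each parental genotype pair by prior × P(type-O child):
  BO × OO: posterior weight 1; P(next child type B) = 1/2.
Weighted sum = 1/2.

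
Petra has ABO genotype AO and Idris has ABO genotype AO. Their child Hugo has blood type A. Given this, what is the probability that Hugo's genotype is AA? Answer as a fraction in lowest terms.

1/3

Cross AO × AO → 1/4 AA, 1/2 AO, 1/4 OO.
Type-A genotypes among offspring: AA (1/4), AO (1/2); total 3/4.
P(AA | type A) = (1/4) / (3/4) = 1/3.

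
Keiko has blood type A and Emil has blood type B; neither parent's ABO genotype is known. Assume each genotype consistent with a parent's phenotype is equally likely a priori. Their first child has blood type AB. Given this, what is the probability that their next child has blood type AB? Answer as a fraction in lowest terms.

Possible genotypes: Keiko ∈ {I^A I^A, I^A i}; Emil ∈ {I^B I^B, I^B i}.
Weight each parental genotype pair by prior × P(type-AB child):
  I^A I^A × I^B I^B: posterior weight 4/9; P(next child type AB) = 1.
  I^A I^A × I^B i: posterior weight 2/9; P(next child type AB) = 1/2.
  I^A i × I^B I^B: posterior weight 2/9; P(next child type AB) = 1/2.
  I^A i × I^B i: posterior weight 1/9; P(next child type AB) = 1/4.
Weighted sum = 25/36.

25/36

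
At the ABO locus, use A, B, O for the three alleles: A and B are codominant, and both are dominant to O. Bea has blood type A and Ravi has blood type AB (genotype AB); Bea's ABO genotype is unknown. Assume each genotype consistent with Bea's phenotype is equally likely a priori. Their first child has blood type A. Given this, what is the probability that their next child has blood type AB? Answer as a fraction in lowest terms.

3/8

Possible genotypes: Bea ∈ {AA, AO}; Ravi ∈ {AB}.
Weight each parental genotype pair by prior × P(type-A child):
  AA × AB: posterior weight 1/2; P(next child type AB) = 1/2.
  AO × AB: posterior weight 1/2; P(next child type AB) = 1/4.
Weighted sum = 3/8.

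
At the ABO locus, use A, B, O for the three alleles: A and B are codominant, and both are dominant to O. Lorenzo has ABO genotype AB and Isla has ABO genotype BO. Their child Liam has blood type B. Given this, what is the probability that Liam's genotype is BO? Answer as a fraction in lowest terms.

Cross AB × BO → 1/4 AB, 1/4 AO, 1/4 BB, 1/4 BO.
Type-B genotypes among offspring: BB (1/4), BO (1/4); total 1/2.
P(BO | type B) = (1/4) / (1/2) = 1/2.

1/2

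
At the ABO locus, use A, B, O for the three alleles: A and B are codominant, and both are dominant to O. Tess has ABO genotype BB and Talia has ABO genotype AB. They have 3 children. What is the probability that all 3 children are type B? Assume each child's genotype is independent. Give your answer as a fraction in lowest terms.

ABO cross BB × AB → 1/2 B, 1/2 AB.
So P(type B) = 1/2 per child.
All 3 independent: (1/2)^3 = 1/8.

1/8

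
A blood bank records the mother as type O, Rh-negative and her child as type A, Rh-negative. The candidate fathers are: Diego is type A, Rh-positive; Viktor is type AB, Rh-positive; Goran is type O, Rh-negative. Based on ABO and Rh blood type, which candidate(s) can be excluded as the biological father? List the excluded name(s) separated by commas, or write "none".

Goran

A candidate is excluded only if no genotype consistent with his phenotype could produce a type A, Rh-negative child with a type O, Rh-negative mother.
Goran (type O, Rh-): no genotype consistent with that phenotype can produce a type-A Rh- child with a type-O mother.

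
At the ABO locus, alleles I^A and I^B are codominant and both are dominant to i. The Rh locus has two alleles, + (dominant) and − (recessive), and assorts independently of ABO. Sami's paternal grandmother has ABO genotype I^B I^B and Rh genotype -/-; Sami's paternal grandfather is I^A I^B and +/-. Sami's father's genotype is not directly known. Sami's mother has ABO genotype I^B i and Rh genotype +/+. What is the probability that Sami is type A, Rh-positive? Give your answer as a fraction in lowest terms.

1/8

Sami's father's ABO genotype from I^B I^B × I^A I^B: 1/2 I^A I^B, 1/2 I^B I^B.
Crossing each possibility with the mother I^B i and summing P(type A): 1/2·1/4 + 1/2·0 = 1/8.
Similarly for Rh via the father's Rh distribution: P(Rh+) = 1.
Independent loci: 1/8 × 1 = 1/8.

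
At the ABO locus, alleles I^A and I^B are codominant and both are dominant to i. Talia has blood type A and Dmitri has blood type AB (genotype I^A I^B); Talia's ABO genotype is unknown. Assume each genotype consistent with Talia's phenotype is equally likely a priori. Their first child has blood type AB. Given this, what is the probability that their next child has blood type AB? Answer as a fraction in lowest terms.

5/12

Possible genotypes: Talia ∈ {I^A I^A, I^A i}; Dmitri ∈ {I^A I^B}.
Weight each parental genotype pair by prior × P(type-AB child):
  I^A I^A × I^A I^B: posterior weight 2/3; P(next child type AB) = 1/2.
  I^A i × I^A I^B: posterior weight 1/3; P(next child type AB) = 1/4.
Weighted sum = 5/12.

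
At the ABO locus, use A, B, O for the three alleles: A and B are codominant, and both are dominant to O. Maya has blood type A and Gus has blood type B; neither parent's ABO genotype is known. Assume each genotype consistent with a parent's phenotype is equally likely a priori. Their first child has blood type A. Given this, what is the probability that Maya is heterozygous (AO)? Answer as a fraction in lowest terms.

1/3

Possible genotypes: Maya ∈ {AA, AO}; Gus ∈ {BB, BO}.
Weight each parental genotype pair by prior × P(type-A child):
  AA × BO: posterior weight 2/3.
  AO × BO: posterior weight 1/3.
Sum the posterior weight over pairs where Maya is AO: 1/3.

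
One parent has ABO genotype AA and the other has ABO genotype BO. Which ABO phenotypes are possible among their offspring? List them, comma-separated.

Gametes from AA × BO give offspring ABO genotypes AB, AO, i.e. phenotypes A, AB.

A, AB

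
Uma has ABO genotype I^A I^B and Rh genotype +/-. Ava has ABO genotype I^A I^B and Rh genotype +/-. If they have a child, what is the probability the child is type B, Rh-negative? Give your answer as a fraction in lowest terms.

ABO cross I^A I^B × I^A I^B → offspring phenotypes: 1/4 A, 1/4 B, 1/2 AB.
Rh cross +/- × +/- → 3/4 Rh+, 1/4 Rh-.
Independent loci: P(type B, Rh-negative) = 1/4 × 1/4 = 1/16.

1/16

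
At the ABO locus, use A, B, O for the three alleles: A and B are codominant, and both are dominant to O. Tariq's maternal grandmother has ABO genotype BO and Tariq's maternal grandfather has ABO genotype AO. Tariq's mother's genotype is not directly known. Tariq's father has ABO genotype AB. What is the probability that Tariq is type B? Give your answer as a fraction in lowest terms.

3/8

Tariq's mother's ABO genotype from BO × AO: 1/4 AB, 1/4 AO, 1/4 BO, 1/4 OO.
Crossing each possibility with the father AB and summing P(type B): 1/4·1/4 + 1/4·1/4 + 1/4·1/2 + 1/4·1/2 = 3/8.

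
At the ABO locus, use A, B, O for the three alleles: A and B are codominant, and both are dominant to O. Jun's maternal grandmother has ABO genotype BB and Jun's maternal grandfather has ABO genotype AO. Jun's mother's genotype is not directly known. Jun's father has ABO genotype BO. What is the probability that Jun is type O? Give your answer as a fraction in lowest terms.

Jun's mother's ABO genotype from BB × AO: 1/2 AB, 1/2 BO.
Crossing each possibility with the father BO and summing P(type O): 1/2·0 + 1/2·1/4 = 1/8.

1/8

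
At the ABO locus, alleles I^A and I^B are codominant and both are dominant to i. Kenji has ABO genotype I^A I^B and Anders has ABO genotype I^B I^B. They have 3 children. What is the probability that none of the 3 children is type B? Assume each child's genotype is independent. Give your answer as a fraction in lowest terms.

1/8

ABO cross I^A I^B × I^B I^B → 1/2 B, 1/2 AB.
So P(type B) = 1/2 per child.
P(not type B) = 1/2 for one child; (1/2)^3 = 1/8.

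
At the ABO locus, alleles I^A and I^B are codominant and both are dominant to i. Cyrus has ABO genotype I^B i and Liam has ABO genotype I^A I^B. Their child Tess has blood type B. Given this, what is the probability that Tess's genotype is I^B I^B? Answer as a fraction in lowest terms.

1/2

Cross I^B i × I^A I^B → 1/4 I^A I^B, 1/4 I^A i, 1/4 I^B I^B, 1/4 I^B i.
Type-B genotypes among offspring: I^B I^B (1/4), I^B i (1/4); total 1/2.
P(I^B I^B | type B) = (1/4) / (1/2) = 1/2.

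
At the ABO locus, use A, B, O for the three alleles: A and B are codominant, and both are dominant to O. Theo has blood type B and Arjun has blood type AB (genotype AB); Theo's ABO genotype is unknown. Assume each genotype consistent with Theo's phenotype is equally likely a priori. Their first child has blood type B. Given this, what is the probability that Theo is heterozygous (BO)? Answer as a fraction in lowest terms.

1/2

Possible genotypes: Theo ∈ {BB, BO}; Arjun ∈ {AB}.
Weight each parental genotype pair by prior × P(type-B child):
  BB × AB: posterior weight 1/2.
  BO × AB: posterior weight 1/2.
Sum the posterior weight over pairs where Theo is BO: 1/2.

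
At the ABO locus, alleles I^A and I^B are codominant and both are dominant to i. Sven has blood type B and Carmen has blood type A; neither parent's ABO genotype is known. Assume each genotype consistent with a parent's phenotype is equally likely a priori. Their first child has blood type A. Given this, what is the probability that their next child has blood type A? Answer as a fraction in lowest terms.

5/12

Possible genotypes: Sven ∈ {I^B I^B, I^B i}; Carmen ∈ {I^A I^A, I^A i}.
Weight each parental genotype pair by prior × P(type-A child):
  I^B i × I^A I^A: posterior weight 2/3; P(next child type A) = 1/2.
  I^B i × I^A i: posterior weight 1/3; P(next child type A) = 1/4.
Weighted sum = 5/12.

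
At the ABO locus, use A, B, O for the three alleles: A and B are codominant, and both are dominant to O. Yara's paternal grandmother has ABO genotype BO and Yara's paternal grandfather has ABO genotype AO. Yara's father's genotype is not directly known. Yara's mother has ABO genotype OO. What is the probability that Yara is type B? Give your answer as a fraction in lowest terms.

1/4

Yara's father's ABO genotype from BO × AO: 1/4 AB, 1/4 AO, 1/4 BO, 1/4 OO.
Crossing each possibility with the mother OO and summing P(type B): 1/4·1/2 + 1/4·0 + 1/4·1/2 + 1/4·0 = 1/4.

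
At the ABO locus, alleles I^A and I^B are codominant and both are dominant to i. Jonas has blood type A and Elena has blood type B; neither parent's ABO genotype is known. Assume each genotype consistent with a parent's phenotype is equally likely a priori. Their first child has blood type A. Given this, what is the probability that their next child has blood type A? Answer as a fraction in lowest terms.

Possible genotypes: Jonas ∈ {I^A I^A, I^A i}; Elena ∈ {I^B I^B, I^B i}.
Weight each parental genotype pair by prior × P(type-A child):
  I^A I^A × I^B i: posterior weight 2/3; P(next child type A) = 1/2.
  I^A i × I^B i: posterior weight 1/3; P(next child type A) = 1/4.
Weighted sum = 5/12.

5/12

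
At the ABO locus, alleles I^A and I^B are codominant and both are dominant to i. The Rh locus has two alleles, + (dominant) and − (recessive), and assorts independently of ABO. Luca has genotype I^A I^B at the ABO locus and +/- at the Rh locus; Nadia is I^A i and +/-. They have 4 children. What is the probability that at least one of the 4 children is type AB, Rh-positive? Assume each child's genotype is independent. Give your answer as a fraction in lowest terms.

36975/65536

ABO cross I^A I^B × I^A i → 1/2 A, 1/4 B, 1/4 AB.
Rh cross +/- × +/- → 3/4 Rh+, 1/4 Rh-; so P(type AB, Rh-positive) = 1/4 × 3/4 = 3/16 per child.
P(none) = (13/16)^4 = 28561/65536; P(at least one) = 1 − 28561/65536 = 36975/65536.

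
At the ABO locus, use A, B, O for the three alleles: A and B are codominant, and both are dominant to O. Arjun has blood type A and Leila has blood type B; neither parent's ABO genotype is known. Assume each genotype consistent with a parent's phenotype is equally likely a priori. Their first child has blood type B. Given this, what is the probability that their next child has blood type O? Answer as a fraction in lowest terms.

1/12

Possible genotypes: Arjun ∈ {AA, AO}; Leila ∈ {BB, BO}.
Weight each parental genotype pair by prior × P(type-B child):
  AO × BB: posterior weight 2/3; P(next child type O) = 0.
  AO × BO: posterior weight 1/3; P(next child type O) = 1/4.
Weighted sum = 1/12.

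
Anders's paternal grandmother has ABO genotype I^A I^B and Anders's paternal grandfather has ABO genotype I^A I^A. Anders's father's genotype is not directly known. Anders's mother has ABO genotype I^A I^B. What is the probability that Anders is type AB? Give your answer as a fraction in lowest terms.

1/2

Anders's father's ABO genotype from I^A I^B × I^A I^A: 1/2 I^A I^A, 1/2 I^A I^B.
Crossing each possibility with the mother I^A I^B and summing P(type AB): 1/2·1/2 + 1/2·1/2 = 1/2.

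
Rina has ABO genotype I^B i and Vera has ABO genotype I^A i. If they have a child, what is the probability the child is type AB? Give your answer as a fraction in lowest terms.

ABO cross I^B i × I^A i → offspring phenotypes: 1/4 O, 1/4 A, 1/4 B, 1/4 AB.
So P(type AB) = 1/4.

1/4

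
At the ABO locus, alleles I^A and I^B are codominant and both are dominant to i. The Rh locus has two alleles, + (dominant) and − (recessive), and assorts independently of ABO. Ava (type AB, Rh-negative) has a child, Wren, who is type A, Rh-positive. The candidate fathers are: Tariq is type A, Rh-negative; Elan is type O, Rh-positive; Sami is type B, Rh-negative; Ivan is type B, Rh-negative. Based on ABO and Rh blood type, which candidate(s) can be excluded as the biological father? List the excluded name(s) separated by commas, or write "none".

A candidate is excluded only if no genotype consistent with his phenotype could produce a type A, Rh-positive child with a type AB, Rh-negative mother.
Tariq (type A, Rh-): no genotype consistent with that phenotype can produce a type-A Rh+ child with a type-AB mother.
Sami (type B, Rh-): no genotype consistent with that phenotype can produce a type-A Rh+ child with a type-AB mother.
Ivan (type B, Rh-): no genotype consistent with that phenotype can produce a type-A Rh+ child with a type-AB mother.

Tariq, Sami, Ivan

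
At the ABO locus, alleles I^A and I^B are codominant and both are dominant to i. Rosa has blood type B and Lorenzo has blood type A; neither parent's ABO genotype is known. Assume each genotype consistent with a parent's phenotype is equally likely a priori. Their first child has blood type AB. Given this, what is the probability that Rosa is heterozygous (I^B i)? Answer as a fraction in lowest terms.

Possible genotypes: Rosa ∈ {I^B I^B, I^B i}; Lorenzo ∈ {I^A I^A, I^A i}.
Weight each parental genotype pair by prior × P(type-AB child):
  I^B I^B × I^A I^A: posterior weight 4/9.
  I^B I^B × I^A i: posterior weight 2/9.
  I^B i × I^A I^A: posterior weight 2/9.
  I^B i × I^A i: posterior weight 1/9.
Sum the posterior weight over pairs where Rosa is I^B i: 1/3.

1/3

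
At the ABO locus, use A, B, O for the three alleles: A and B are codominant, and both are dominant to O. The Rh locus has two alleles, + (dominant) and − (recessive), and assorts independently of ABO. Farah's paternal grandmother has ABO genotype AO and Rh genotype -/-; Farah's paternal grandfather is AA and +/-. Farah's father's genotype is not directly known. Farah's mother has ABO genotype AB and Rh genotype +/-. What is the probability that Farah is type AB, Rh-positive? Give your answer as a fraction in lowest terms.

15/64

Farah's father's ABO genotype from AO × AA: 1/2 AA, 1/2 AO.
Crossing each possibility with the mother AB and summing P(type AB): 1/2·1/2 + 1/2·1/4 = 3/8.
Similarly for Rh via the father's Rh distribution: P(Rh+) = 5/8.
Independent loci: 3/8 × 5/8 = 15/64.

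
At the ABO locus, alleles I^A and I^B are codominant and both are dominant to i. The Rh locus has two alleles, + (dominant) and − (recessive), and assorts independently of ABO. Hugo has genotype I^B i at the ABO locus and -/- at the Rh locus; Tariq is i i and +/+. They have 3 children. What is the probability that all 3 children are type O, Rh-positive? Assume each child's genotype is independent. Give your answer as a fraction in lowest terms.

1/8

ABO cross I^B i × i i → 1/2 O, 1/2 B.
Rh cross -/- × +/+ → 1 Rh+; so P(type O, Rh-positive) = 1/2 × 1 = 1/2 per child.
All 3 independent: (1/2)^3 = 1/8.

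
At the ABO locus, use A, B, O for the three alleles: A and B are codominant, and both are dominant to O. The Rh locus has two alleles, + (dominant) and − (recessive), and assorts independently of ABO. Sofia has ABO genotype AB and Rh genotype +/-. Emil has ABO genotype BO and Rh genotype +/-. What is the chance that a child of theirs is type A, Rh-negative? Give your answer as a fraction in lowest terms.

1/16

ABO cross AB × BO → offspring phenotypes: 1/4 A, 1/2 B, 1/4 AB.
Rh cross +/- × +/- → 3/4 Rh+, 1/4 Rh-.
Independent loci: P(type A, Rh-negative) = 1/4 × 1/4 = 1/16.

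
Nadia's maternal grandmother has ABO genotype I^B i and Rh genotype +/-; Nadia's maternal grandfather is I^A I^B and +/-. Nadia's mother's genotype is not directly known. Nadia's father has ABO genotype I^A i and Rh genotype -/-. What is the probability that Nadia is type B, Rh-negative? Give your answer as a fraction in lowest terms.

Nadia's mother's ABO genotype from I^B i × I^A I^B: 1/4 I^A I^B, 1/4 I^A i, 1/4 I^B I^B, 1/4 I^B i.
Crossing each possibility with the father I^A i and summing P(type B): 1/4·1/4 + 1/4·0 + 1/4·1/2 + 1/4·1/4 = 1/4.
Similarly for Rh via the mother's Rh distribution: P(Rh-) = 1/2.
Independent loci: 1/4 × 1/2 = 1/8.

1/8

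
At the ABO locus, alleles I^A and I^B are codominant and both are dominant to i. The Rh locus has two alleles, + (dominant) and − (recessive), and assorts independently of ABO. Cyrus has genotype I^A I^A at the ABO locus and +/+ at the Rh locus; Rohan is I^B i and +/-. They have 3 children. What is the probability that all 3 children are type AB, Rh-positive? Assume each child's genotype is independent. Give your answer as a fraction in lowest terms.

1/8

ABO cross I^A I^A × I^B i → 1/2 A, 1/2 AB.
Rh cross +/+ × +/- → 1 Rh+; so P(type AB, Rh-positive) = 1/2 × 1 = 1/2 per child.
All 3 independent: (1/2)^3 = 1/8.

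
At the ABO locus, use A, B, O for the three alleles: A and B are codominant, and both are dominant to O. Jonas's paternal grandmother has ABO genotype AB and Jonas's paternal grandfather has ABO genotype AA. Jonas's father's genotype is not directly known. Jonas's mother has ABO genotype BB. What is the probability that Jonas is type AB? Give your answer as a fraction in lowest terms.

Jonas's father's ABO genotype from AB × AA: 1/2 AA, 1/2 AB.
Crossing each possibility with the mother BB and summing P(type AB): 1/2·1 + 1/2·1/2 = 3/4.

3/4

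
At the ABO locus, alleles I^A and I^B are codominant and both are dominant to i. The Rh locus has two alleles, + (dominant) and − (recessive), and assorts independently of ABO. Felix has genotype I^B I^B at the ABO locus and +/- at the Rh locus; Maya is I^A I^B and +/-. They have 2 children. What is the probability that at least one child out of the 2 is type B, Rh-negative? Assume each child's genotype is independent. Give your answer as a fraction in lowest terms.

15/64

ABO cross I^B I^B × I^A I^B → 1/2 B, 1/2 AB.
Rh cross +/- × +/- → 3/4 Rh+, 1/4 Rh-; so P(type B, Rh-negative) = 1/2 × 1/4 = 1/8 per child.
P(none) = (7/8)^2 = 49/64; P(at least one) = 1 − 49/64 = 15/64.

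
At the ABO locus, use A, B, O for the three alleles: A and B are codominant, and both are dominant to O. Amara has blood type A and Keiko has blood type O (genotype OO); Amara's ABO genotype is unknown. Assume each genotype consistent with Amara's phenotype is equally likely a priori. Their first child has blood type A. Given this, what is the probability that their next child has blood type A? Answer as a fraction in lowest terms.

5/6

Possible genotypes: Amara ∈ {AA, AO}; Keiko ∈ {OO}.
Weight each parental genotype pair by prior × P(type-A child):
  AA × OO: posterior weight 2/3; P(next child type A) = 1.
  AO × OO: posterior weight 1/3; P(next child type A) = 1/2.
Weighted sum = 5/6.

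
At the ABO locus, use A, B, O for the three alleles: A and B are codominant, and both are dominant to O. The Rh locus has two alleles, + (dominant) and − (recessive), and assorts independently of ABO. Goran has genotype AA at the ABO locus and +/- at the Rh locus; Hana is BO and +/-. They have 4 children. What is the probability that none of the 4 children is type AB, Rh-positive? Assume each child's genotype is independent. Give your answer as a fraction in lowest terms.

625/4096

ABO cross AA × BO → 1/2 A, 1/2 AB.
Rh cross +/- × +/- → 3/4 Rh+, 1/4 Rh-; so P(type AB, Rh-positive) = 1/2 × 3/4 = 3/8 per child.
P(not type AB, Rh-positive) = 5/8 for one child; (5/8)^4 = 625/4096.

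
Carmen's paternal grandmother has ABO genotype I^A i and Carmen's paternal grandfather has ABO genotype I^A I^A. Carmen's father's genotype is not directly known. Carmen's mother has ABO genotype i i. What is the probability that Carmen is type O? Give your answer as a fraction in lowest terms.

Carmen's father's ABO genotype from I^A i × I^A I^A: 1/2 I^A I^A, 1/2 I^A i.
Crossing each possibility with the mother i i and summing P(type O): 1/2·0 + 1/2·1/2 = 1/4.

1/4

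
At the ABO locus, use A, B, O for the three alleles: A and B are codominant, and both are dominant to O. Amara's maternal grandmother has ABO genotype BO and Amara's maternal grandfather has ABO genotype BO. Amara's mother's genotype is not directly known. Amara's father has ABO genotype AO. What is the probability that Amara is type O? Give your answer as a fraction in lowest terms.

1/4

Amara's mother's ABO genotype from BO × BO: 1/4 BB, 1/2 BO, 1/4 OO.
Crossing each possibility with the father AO and summing P(type O): 1/4·0 + 1/2·1/4 + 1/4·1/2 = 1/4.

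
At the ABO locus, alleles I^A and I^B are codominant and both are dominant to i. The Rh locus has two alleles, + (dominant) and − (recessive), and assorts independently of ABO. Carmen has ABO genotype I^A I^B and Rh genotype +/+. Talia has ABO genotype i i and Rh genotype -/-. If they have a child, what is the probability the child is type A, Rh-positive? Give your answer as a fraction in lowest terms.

ABO cross I^A I^B × i i → offspring phenotypes: 1/2 A, 1/2 B.
Rh cross +/+ × -/- → 1 Rh+.
Independent loci: P(type A, Rh-positive) = 1/2 × 1 = 1/2.

1/2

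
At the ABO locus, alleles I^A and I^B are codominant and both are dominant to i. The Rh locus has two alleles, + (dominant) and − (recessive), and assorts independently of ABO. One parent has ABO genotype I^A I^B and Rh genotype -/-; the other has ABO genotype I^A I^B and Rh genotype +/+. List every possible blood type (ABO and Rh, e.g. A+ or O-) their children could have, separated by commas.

A+, B+, AB+

Gametes from I^A I^B × I^A I^B give offspring ABO genotypes I^A I^A, I^A I^B, I^B I^B, i.e. phenotypes A, B, AB.
Rh cross -/- × +/+ → phenotypes Rh+.
Combining independently: A+, B+, AB+.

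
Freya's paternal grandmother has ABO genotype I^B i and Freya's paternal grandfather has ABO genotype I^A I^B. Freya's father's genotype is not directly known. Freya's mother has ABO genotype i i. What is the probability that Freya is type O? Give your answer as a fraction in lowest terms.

Freya's father's ABO genotype from I^B i × I^A I^B: 1/4 I^A I^B, 1/4 I^A i, 1/4 I^B I^B, 1/4 I^B i.
Crossing each possibility with the mother i i and summing P(type O): 1/4·0 + 1/4·1/2 + 1/4·0 + 1/4·1/2 = 1/4.

1/4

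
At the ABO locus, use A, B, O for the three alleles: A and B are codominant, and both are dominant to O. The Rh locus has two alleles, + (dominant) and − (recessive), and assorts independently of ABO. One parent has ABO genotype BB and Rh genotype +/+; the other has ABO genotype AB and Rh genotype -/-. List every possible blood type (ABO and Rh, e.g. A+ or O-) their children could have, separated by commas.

B+, AB+

Gametes from BB × AB give offspring ABO genotypes AB, BB, i.e. phenotypes B, AB.
Rh cross +/+ × -/- → phenotypes Rh+.
Combining independently: B+, AB+.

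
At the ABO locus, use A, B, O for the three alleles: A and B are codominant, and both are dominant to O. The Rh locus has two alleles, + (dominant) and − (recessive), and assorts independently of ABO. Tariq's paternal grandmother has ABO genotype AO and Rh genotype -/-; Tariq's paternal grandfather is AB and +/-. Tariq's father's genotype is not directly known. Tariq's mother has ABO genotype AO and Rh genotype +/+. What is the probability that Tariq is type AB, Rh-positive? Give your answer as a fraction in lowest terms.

Tariq's father's ABO genotype from AO × AB: 1/4 AA, 1/4 AB, 1/4 AO, 1/4 BO.
Crossing each possibility with the mother AO and summing P(type AB): 1/4·0 + 1/4·1/4 + 1/4·0 + 1/4·1/4 = 1/8.
Similarly for Rh via the father's Rh distribution: P(Rh+) = 1.
Independent loci: 1/8 × 1 = 1/8.

1/8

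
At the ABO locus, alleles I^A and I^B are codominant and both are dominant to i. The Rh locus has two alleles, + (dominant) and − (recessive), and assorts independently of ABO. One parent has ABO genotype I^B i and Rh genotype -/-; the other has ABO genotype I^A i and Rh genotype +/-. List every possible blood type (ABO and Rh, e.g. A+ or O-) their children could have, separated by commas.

Gametes from I^B i × I^A i give offspring ABO genotypes I^A I^B, I^A i, I^B i, i i, i.e. phenotypes O, A, B, AB.
Rh cross -/- × +/- → phenotypes Rh+, Rh-.
Combining independently: O+, O-, A+, A-, B+, B-, AB+, AB-.

O+, O-, A+, A-, B+, B-, AB+, AB-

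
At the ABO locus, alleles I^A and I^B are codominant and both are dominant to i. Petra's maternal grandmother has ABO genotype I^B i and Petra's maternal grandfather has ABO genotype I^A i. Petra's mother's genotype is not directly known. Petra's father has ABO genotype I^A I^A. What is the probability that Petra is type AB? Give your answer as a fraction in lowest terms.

Petra's mother's ABO genotype from I^B i × I^A i: 1/4 I^A I^B, 1/4 I^A i, 1/4 I^B i, 1/4 i i.
Crossing each possibility with the father I^A I^A and summing P(type AB): 1/4·1/2 + 1/4·0 + 1/4·1/2 + 1/4·0 = 1/4.

1/4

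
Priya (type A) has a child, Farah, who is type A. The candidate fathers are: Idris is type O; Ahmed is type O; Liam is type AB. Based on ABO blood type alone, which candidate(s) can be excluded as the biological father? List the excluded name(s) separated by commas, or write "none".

none

A candidate is excluded only if no genotype consistent with his phenotype could produce a type A child with a type A mother.
Every candidate has at least one consistent genotype combination, so none can be excluded.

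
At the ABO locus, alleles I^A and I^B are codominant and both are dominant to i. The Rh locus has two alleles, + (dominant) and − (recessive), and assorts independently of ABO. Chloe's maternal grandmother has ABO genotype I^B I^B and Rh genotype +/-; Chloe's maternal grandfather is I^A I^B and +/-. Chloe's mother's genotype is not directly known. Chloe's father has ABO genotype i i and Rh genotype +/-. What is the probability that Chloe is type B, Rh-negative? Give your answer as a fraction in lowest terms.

3/16

Chloe's mother's ABO genotype from I^B I^B × I^A I^B: 1/2 I^A I^B, 1/2 I^B I^B.
Crossing each possibility with the father i i and summing P(type B): 1/2·1/2 + 1/2·1 = 3/4.
Similarly for Rh via the mother's Rh distribution: P(Rh-) = 1/4.
Independent loci: 3/4 × 1/4 = 3/16.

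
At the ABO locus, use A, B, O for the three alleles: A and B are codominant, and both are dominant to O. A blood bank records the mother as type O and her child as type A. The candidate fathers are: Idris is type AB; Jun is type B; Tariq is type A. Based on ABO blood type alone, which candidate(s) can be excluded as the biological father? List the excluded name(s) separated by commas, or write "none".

Jun

A candidate is excluded only if no genotype consistent with his phenotype could produce a type A child with a type O mother.
Jun (type B): no genotype consistent with that phenotype can produce a type-A child with a type-O mother.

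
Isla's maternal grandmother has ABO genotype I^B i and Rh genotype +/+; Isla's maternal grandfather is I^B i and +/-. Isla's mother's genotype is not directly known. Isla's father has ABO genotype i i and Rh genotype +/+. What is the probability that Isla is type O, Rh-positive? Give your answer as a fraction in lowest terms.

Isla's mother's ABO genotype from I^B i × I^B i: 1/4 I^B I^B, 1/2 I^B i, 1/4 i i.
Crossing each possibility with the father i i and summing P(type O): 1/4·0 + 1/2·1/2 + 1/4·1 = 1/2.
Similarly for Rh via the mother's Rh distribution: P(Rh+) = 1.
Independent loci: 1/2 × 1 = 1/2.

1/2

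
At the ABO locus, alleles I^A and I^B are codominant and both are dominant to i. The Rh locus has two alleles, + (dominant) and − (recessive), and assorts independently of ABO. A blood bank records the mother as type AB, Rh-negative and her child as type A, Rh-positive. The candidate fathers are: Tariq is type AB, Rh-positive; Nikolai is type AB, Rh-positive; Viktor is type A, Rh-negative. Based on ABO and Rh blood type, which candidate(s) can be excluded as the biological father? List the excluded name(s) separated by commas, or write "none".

Viktor

A candidate is excluded only if no genotype consistent with his phenotype could produce a type A, Rh-positive child with a type AB, Rh-negative mother.
Viktor (type A, Rh-): no genotype consistent with that phenotype can produce a type-A Rh+ child with a type-AB mother.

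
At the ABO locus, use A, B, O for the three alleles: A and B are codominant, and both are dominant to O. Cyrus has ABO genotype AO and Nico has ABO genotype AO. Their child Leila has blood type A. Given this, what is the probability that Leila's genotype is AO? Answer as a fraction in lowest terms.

2/3

Cross AO × AO → 1/4 AA, 1/2 AO, 1/4 OO.
Type-A genotypes among offspring: AA (1/4), AO (1/2); total 3/4.
P(AO | type A) = (1/2) / (3/4) = 2/3.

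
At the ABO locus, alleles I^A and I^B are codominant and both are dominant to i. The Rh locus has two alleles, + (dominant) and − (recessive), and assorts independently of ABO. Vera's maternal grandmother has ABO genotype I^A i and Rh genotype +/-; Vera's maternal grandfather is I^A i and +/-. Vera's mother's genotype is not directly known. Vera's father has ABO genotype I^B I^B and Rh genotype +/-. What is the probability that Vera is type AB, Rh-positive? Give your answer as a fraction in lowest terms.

Vera's mother's ABO genotype from I^A i × I^A i: 1/4 I^A I^A, 1/2 I^A i, 1/4 i i.
Crossing each possibility with the father I^B I^B and summing P(type AB): 1/4·1 + 1/2·1/2 + 1/4·0 = 1/2.
Similarly for Rh via the mother's Rh distribution: P(Rh+) = 3/4.
Independent loci: 1/2 × 3/4 = 3/8.

3/8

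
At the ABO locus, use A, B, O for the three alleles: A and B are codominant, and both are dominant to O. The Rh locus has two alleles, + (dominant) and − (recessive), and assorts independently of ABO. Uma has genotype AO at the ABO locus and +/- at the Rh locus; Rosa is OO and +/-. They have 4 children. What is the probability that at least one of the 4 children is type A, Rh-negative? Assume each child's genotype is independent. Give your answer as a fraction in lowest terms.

ABO cross AO × OO → 1/2 O, 1/2 A.
Rh cross +/- × +/- → 3/4 Rh+, 1/4 Rh-; so P(type A, Rh-negative) = 1/2 × 1/4 = 1/8 per child.
P(none) = (7/8)^4 = 2401/4096; P(at least one) = 1 − 2401/4096 = 1695/4096.

1695/4096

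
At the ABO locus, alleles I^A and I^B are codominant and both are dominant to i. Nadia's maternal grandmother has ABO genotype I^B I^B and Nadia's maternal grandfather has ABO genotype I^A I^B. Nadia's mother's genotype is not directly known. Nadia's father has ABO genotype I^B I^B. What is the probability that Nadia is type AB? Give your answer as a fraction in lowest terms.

Nadia's mother's ABO genotype from I^B I^B × I^A I^B: 1/2 I^A I^B, 1/2 I^B I^B.
Crossing each possibility with the father I^B I^B and summing P(type AB): 1/2·1/2 + 1/2·0 = 1/4.

1/4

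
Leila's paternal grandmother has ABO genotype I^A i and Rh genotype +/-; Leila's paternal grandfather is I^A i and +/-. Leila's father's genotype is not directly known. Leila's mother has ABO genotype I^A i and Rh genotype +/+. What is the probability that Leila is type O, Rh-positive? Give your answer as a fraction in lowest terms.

1/4

Leila's father's ABO genotype from I^A i × I^A i: 1/4 I^A I^A, 1/2 I^A i, 1/4 i i.
Crossing each possibility with the mother I^A i and summing P(type O): 1/4·0 + 1/2·1/4 + 1/4·1/2 = 1/4.
Similarly for Rh via the father's Rh distribution: P(Rh+) = 1.
Independent loci: 1/4 × 1 = 1/4.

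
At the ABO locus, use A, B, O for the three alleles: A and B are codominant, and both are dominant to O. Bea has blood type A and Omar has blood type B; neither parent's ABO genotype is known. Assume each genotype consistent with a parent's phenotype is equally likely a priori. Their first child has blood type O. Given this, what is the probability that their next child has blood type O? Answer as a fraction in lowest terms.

Possible genotypes: Bea ∈ {AA, AO}; Omar ∈ {BB, BO}.
Weight each parental genotype pair by prior × P(type-O child):
  AO × BO: posterior weight 1; P(next child type O) = 1/4.
Weighted sum = 1/4.

1/4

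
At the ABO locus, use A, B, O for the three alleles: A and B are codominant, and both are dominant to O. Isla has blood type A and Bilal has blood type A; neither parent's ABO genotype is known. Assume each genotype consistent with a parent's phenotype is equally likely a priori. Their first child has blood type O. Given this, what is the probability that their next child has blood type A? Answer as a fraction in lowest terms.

3/4

Possible genotypes: Isla ∈ {AA, AO}; Bilal ∈ {AA, AO}.
Weight each parental genotype pair by prior × P(type-O child):
  AO × AO: posterior weight 1; P(next child type A) = 3/4.
Weighted sum = 3/4.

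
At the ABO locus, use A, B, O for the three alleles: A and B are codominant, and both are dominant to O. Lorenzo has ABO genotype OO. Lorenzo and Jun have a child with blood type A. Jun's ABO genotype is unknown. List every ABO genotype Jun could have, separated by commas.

For each candidate genotype of Jun, check whether crossing it with OO can produce every observed child phenotype.
  AA → possible child types {A} ✓
  AB → possible child types {A, B} ✓
  AO → possible child types {O, A} ✓
  BB → possible child types {B} ✗
  BO → possible child types {O, B} ✗
  OO → possible child types {O} ✗

AA, AB, AO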